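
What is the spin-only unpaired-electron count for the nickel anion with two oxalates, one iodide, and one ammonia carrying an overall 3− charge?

2 unpaired electrons

Summing ligand charges against the −3 overall charge gives an oxidation state of +2 for nickel.
Group 10 minus oxidation state 2 gives a d⁸ configuration.
Counting donor atoms: 2×oxalate (bidentate) → 4 donors; 1×iodide (monodentate) → 1 donor; 1×ammonia (monodentate) → 1 donor. Coordination number = 6.
In an octahedral field the d⁸ configuration is t₂g⁶e_g² (only one arrangement possible), giving 2 unpaired electrons.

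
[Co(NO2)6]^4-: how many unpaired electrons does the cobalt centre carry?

1 unpaired electron

Each nitro (N-bound nitrite) is −1; balancing the −4 overall charge requires Co(II).
Co sits in group 9, so the d-electron count is 9 − 2 = 7.
The spin state decides the count: Nitro (N-bound nitrite) is a strong-field ligand (high in the spectrochemical series) for a first-row metal, so the complex is low-spin.
An octahedral low-spin d⁷ ion is t₂g⁶e_g¹, giving 1 unpaired electron.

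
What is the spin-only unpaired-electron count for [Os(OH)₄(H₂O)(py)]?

Each hydroxide is −1; water is neutral; pyridine is neutral; balancing the 0 overall charge requires Os(IV).
Osmium is a group-8 element; Os(IV) is therefore d⁴.
The spin state decides the count: a 5d ion has a large Δₒ and is invariably low-spin.
An octahedral low-spin d⁴ ion is t₂g⁴e_g⁰, giving 2 unpaired electrons.

2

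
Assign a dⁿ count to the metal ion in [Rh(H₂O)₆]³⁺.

d⁶

Ligand charges: water is neutral. With an overall charge of +3 the rhodium centre must be in the +3 oxidation state.
Rh sits in group 9, so the d-electron count is 9 − 3 = 6.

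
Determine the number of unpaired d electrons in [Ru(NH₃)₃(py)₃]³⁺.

1 unpaired electron

Ammonia is neutral; pyridine is neutral; balancing the +3 overall charge requires Ru(III).
Group 8 minus oxidation state 3 gives a d⁵ configuration.
The spin state decides the count: a 4d ion has a large Δₒ and is invariably low-spin.
An octahedral low-spin d⁵ ion is t₂g⁵e_g⁰, giving 1 unpaired electron.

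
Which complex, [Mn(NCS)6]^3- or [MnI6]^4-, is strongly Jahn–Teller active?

[Mn(NCS)6]^3-

[Mn(NCS)6]^3-: Summing ligand charges against the −3 overall charge gives an oxidation state of +3 for manganese. Mn sits in group 7, so the d-electron count is 7 − 3 = 4. Isothiocyanate is a weak-field ligand for a first-row metal, so the complex is high-spin. The t₂g³e_g¹ (high-spin) configuration has an unevenly filled e_g set; the Jahn–Teller theorem predicts a tetragonal distortion (typically axial elongation) to lift the degeneracy.
[MnI6]^4-: Each iodide is −1; balancing the −4 overall charge requires Mn(II). Manganese is a group-7 element; Mn(II) is therefore d⁵. Iodide is a weak-field ligand for a first-row metal, so the complex is high-spin. The d⁵ configuration leaves the e_g set evenly filled (or empty) — no strong Jahn–Teller driving force.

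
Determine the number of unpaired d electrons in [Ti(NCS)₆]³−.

1

Summing ligand charges against the −3 overall charge gives an oxidation state of +3 for titanium.
Ti sits in group 4, so the d-electron count is 4 − 3 = 1.
In an octahedral field the d¹ configuration is t₂g¹e_g⁰ (only one arrangement possible), giving 1 unpaired electron.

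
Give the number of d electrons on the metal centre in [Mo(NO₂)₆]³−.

d3

Ligand charges: each nitro (N-bound nitrite) is −1. With an overall charge of −3 the molybdenum centre must be in the +3 oxidation state.
Group 6 minus oxidation state 3 gives a d³ configuration.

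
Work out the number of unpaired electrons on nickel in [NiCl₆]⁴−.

2 unpaired electrons

Each chloride is −1; balancing the −4 overall charge requires Ni(II).
Group 10 minus oxidation state 2 gives a d⁸ configuration.
In an octahedral field the d⁸ configuration is t₂g⁶e_g² (only one arrangement possible), giving 2 unpaired electrons.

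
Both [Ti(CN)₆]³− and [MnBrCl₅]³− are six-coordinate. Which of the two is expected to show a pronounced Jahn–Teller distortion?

[MnBrCl₅]³−

[Ti(CN)₆]³−: Summing ligand charges against the −3 overall charge gives an oxidation state of +3 for titanium. Titanium is a group-4 element; Ti(III) is therefore d¹. The d¹ configuration leaves the e_g set evenly filled (or empty) — no strong Jahn–Teller driving force.
[MnBrCl₅]³−: Ligand charges: each bromide is −1; each chloride is −1. With an overall charge of −3 the manganese centre must be in the +3 oxidation state. Manganese is a group-7 element; Mn(III) is therefore d⁴. Bromide and chloride are weak-field ligands for a first-row metal, so the complex is high-spin. The t₂g³e_g¹ (high-spin) configuration has an unevenly filled e_g set; the Jahn–Teller theorem predicts a tetragonal distortion (typically axial elongation) to lift the degeneracy.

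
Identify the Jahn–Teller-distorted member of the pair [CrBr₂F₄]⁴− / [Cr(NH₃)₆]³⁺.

[CrBr₂F₄]⁴−

[CrBr₂F₄]⁴−: Each bromide is −1; each fluoride is −1; balancing the −4 overall charge requires Cr(II). Chromium is a group-6 element; Cr(II) is therefore d⁴. Bromide and fluoride are weak-field ligands for a first-row metal, so the complex is high-spin. The t₂g³e_g¹ (high-spin) configuration has an unevenly filled e_g set; the Jahn–Teller theorem predicts a tetragonal distortion (typically axial elongation) to lift the degeneracy.
[Cr(NH₃)₆]³⁺: Ammonia is neutral; balancing the +3 overall charge requires Cr(III). Group 6 minus oxidation state 3 gives a d³ configuration. The d³ configuration leaves the e_g set evenly filled (or empty) — no strong Jahn–Teller driving force.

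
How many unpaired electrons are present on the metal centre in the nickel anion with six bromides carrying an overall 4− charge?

2

Ligand charges: each bromide is −1. With an overall charge of −4 the nickel centre must be in the +2 oxidation state.
Ni sits in group 10, so the d-electron count is 10 − 2 = 8.
In an octahedral field the d⁸ configuration is t₂g⁶e_g² (only one arrangement possible), giving 2 unpaired electrons.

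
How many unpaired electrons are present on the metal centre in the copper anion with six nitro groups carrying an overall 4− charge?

1 unpaired electron

Each nitro (N-bound nitrite) is −1; balancing the −4 overall charge requires Cu(II).
Cu sits in group 11, so the d-electron count is 11 − 2 = 9.
In an octahedral field the d⁹ configuration is t₂g⁶e_g³ (only one arrangement possible), giving 1 unpaired electron.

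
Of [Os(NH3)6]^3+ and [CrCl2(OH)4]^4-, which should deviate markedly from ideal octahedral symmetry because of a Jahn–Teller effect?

[Os(NH3)6]^3+: Ammonia is neutral; balancing the +3 overall charge requires Os(III). Group 8 minus oxidation state 3 gives a d⁵ configuration. A 5d ion has a large Δₒ and is invariably low-spin. The d⁵ configuration leaves the e_g set evenly filled (or empty) — no strong Jahn–Teller driving force.
[CrCl2(OH)4]^4-: Summing ligand charges against the −4 overall charge gives an oxidation state of +2 for chromium. Chromium is a group-6 element; Cr(II) is therefore d⁴. Chloride and hydroxide are weak-field ligands for a first-row metal, so the complex is high-spin. The t₂g³e_g¹ (high-spin) configuration has an unevenly filled e_g set; the Jahn–Teller theorem predicts a tetragonal distortion (typically axial elongation) to lift the degeneracy.

[CrCl2(OH)4]^4-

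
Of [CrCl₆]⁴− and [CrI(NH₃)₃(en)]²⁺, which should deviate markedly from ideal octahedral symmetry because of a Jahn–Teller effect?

[CrCl₆]⁴−: Summing ligand charges against the −4 overall charge gives an oxidation state of +2 for chromium. Cr sits in group 6, so the d-electron count is 6 − 2 = 4. Chloride is a weak-field ligand for a first-row metal, so the complex is high-spin. The t₂g³e_g¹ (high-spin) configuration has an unevenly filled e_g set; the Jahn–Teller theorem predicts a tetragonal distortion (typically axial elongation) to lift the degeneracy.
[CrI(NH₃)₃(en)]²⁺: Each iodide is −1; ammonia is neutral; ethylenediamine is neutral; balancing the +2 overall charge requires Cr(III). Group 6 minus oxidation state 3 gives a d³ configuration. The d³ configuration leaves the e_g set evenly filled (or empty) — no strong Jahn–Teller driving force.

[CrCl₆]⁴−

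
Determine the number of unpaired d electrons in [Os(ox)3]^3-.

1

Each oxalate is −2; balancing the −3 overall charge requires Os(III).
Group 8 minus oxidation state 3 gives a d⁵ configuration.
Counting donor atoms: 3×oxalate (bidentate) → 6 donors. Coordination number = 6.
The spin state decides the count: a 5d ion has a large Δₒ and is invariably low-spin.
An octahedral low-spin d⁵ ion is t₂g⁵e_g⁰, giving 1 unpaired electron.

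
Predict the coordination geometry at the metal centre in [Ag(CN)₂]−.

linear

Summing ligand charges against the −1 overall charge gives an oxidation state of +1 for silver.
Silver is a group-11 element; Ag(I) is therefore d¹⁰.
With 2 monodentate ligands the coordination number is 2.
A d¹⁰ ion with only two ligands adopts a linear arrangement (sp hybridisation; no CFSE preference).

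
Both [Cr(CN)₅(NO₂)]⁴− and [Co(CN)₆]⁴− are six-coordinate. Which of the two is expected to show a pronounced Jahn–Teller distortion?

[Cr(CN)₅(NO₂)]⁴−: Ligand charges: each cyanide is −1; each nitro (N-bound nitrite) is −1. With an overall charge of −4 the chromium centre must be in the +2 oxidation state. Chromium is a group-6 element; Cr(II) is therefore d⁴. Cyanide and nitro (N-bound nitrite) are strong-field ligands (high in the spectrochemical series) for a first-row metal, so the complex is low-spin. The d⁴ configuration leaves the e_g set evenly filled (or empty) — no strong Jahn–Teller driving force.
[Co(CN)₆]⁴−: Ligand charges: each cyanide is −1. With an overall charge of −4 the cobalt centre must be in the +2 oxidation state. Co sits in group 9, so the d-electron count is 9 − 2 = 7. Cyanide is a strong-field ligand (high in the spectrochemical series) for a first-row metal, so the complex is low-spin. The t₂g⁶e_g¹ (low-spin) configuration has an unevenly filled e_g set; the Jahn–Teller theorem predicts a tetragonal distortion (typically axial elongation) to lift the degeneracy.

[Co(CN)₆]⁴−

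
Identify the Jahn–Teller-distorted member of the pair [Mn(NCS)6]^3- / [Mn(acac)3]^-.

[Mn(NCS)6]^3-: Summing ligand charges against the −3 overall charge gives an oxidation state of +3 for manganese. Group 7 minus oxidation state 3 gives a d⁴ configuration. Isothiocyanate is a weak-field ligand for a first-row metal, so the complex is high-spin. The t₂g³e_g¹ (high-spin) configuration has an unevenly filled e_g set; the Jahn–Teller theorem predicts a tetragonal distortion (typically axial elongation) to lift the degeneracy.
[Mn(acac)3]^-: Summing ligand charges against the −1 overall charge gives an oxidation state of +2 for manganese. Manganese is a group-7 element; Mn(II) is therefore d⁵. Acetylacetonate is a weak-field ligand for a first-row metal, so the complex is high-spin. The d⁵ configuration leaves the e_g set evenly filled (or empty) — no strong Jahn–Teller driving force.

[Mn(NCS)6]^3-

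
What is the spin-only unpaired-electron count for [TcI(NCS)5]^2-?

3 unpaired electrons

Ligand charges: each iodide is −1; each isothiocyanate is −1. With an overall charge of −2 the technetium centre must be in the +4 oxidation state.
Technetium is a group-7 element; Tc(IV) is therefore d³.
In an octahedral field the d³ configuration is t₂g³e_g⁰ (only one arrangement possible), giving 3 unpaired electrons.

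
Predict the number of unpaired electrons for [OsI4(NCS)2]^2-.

2 unpaired electrons

Summing ligand charges against the −2 overall charge gives an oxidation state of +4 for osmium.
Os sits in group 8, so the d-electron count is 8 − 4 = 4.
The spin state decides the count: a 5d ion has a large Δₒ and is invariably low-spin.
An octahedral low-spin d⁴ ion is t₂g⁴e_g⁰, giving 2 unpaired electrons.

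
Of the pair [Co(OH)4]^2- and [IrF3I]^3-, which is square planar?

For [Co(OH)4]^2-: Summing ligand charges against the −2 overall charge gives an oxidation state of +2 for cobalt. Group 9 minus oxidation state 2 gives a d⁷ configuration. For a high-spin 3d d⁷ ion with weak-field ligands the small Δₜ gives little square-planar CFSE advantage, so four ligands adopt the sterically favoured tetrahedral geometry. → tetrahedral.
For [IrF3I]^3-: Each fluoride is −1; each iodide is −1; balancing the −3 overall charge requires Ir(I). Iridium is a group-9 element; Ir(I) is therefore d⁸. A 5d d⁸ ion has a large crystal-field splitting; square planar leaves the high-energy d_{x²−y²} orbital empty and maximises CFSE. → square planar.

[IrF3I]^3-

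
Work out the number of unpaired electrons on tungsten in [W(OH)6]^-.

1 unpaired electron

Ligand charges: each hydroxide is −1. With an overall charge of −1 the tungsten centre must be in the +5 oxidation state.
Group 6 minus oxidation state 5 gives a d¹ configuration.
In an octahedral field the d¹ configuration is t₂g¹e_g⁰ (only one arrangement possible), giving 1 unpaired electron.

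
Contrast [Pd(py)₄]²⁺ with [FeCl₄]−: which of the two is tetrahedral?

For [Pd(py)₄]²⁺: Summing ligand charges against the +2 overall charge gives an oxidation state of +2 for palladium. Pd sits in group 10, so the d-electron count is 10 − 2 = 8. A 4d d⁸ ion has a large crystal-field splitting; square planar leaves the high-energy d_{x²−y²} orbital empty and maximises CFSE. → square planar.
For [FeCl₄]−: Summing ligand charges against the −1 overall charge gives an oxidation state of +3 for iron. Fe sits in group 8, so the d-electron count is 8 − 3 = 5. A high-spin d⁵ ion has zero CFSE in either geometry, so four ligands adopt the sterically favoured tetrahedral geometry. → tetrahedral.

[FeCl₄]−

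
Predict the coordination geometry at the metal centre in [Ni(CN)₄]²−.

Ligand charges: each cyanide is −1. With an overall charge of −2 the nickel centre must be in the +2 oxidation state.
Nickel is a group-10 element; Ni(II) is therefore d⁸.
Coordination number: 4.
Cyanide is a strong-field ligand (high in the spectrochemical series).
A 3d d⁸ ion with strong-field ligands gains enough CFSE to favour square planar over tetrahedral.

square planar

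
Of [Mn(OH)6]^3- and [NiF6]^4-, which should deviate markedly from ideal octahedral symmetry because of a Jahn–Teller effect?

[Mn(OH)6]^3-: Summing ligand charges against the −3 overall charge gives an oxidation state of +3 for manganese. Mn sits in group 7, so the d-electron count is 7 − 3 = 4. Hydroxide is a weak-field ligand for a first-row metal, so the complex is high-spin. The t₂g³e_g¹ (high-spin) configuration has an unevenly filled e_g set; the Jahn–Teller theorem predicts a tetragonal distortion (typically axial elongation) to lift the degeneracy.
[NiF6]^4-: Ligand charges: each fluoride is −1. With an overall charge of −4 the nickel centre must be in the +2 oxidation state. Ni sits in group 10, so the d-electron count is 10 − 2 = 8. The d⁸ configuration leaves the e_g set evenly filled (or empty) — no strong Jahn–Teller driving force.

[Mn(OH)6]^3-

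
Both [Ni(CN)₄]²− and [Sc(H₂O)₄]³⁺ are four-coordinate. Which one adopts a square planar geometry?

For [Ni(CN)₄]²−: Ligand charges: each cyanide is −1. With an overall charge of −2 the nickel centre must be in the +2 oxidation state. Nickel is a group-10 element; Ni(II) is therefore d⁸. Cyanide is a strong-field ligand (high in the spectrochemical series). A 3d d⁸ ion with strong-field ligands gains enough CFSE to favour square planar over tetrahedral. → square planar.
For [Sc(H₂O)₄]³⁺: Ligand charges: water is neutral. With an overall charge of +3 the scandium centre must be in the +3 oxidation state. Group 3 minus oxidation state 3 gives a d⁰ configuration. A d⁰ ion has no crystal-field stabilisation preference between square planar and tetrahedral, so four ligands adopt the sterically favoured tetrahedral geometry. → tetrahedral.

[Ni(CN)₄]²−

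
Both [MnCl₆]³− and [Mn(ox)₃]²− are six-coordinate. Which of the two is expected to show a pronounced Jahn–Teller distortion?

[MnCl₆]³−: Summing ligand charges against the −3 overall charge gives an oxidation state of +3 for manganese. Manganese is a group-7 element; Mn(III) is therefore d⁴. Chloride is a weak-field ligand for a first-row metal, so the complex is high-spin. The t₂g³e_g¹ (high-spin) configuration has an unevenly filled e_g set; the Jahn–Teller theorem predicts a tetragonal distortion (typically axial elongation) to lift the degeneracy.
[Mn(ox)₃]²−: Ligand charges: each oxalate is −2. With an overall charge of −2 the manganese centre must be in the +4 oxidation state. Mn sits in group 7, so the d-electron count is 7 − 4 = 3. The d³ configuration leaves the e_g set evenly filled (or empty) — no strong Jahn–Teller driving force.

[MnCl₆]³−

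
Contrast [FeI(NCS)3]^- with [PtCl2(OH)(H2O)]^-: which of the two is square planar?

[PtCl2(OH)(H2O)]^-

For [FeI(NCS)3]^-: Summing ligand charges against the −1 overall charge gives an oxidation state of +3 for iron. Group 8 minus oxidation state 3 gives a d⁵ configuration. A high-spin d⁵ ion has zero CFSE in either geometry, so four ligands adopt the sterically favoured tetrahedral geometry. → tetrahedral.
For [PtCl2(OH)(H2O)]^-: Summing ligand charges against the −1 overall charge gives an oxidation state of +2 for platinum. Group 10 minus oxidation state 2 gives a d⁸ configuration. A 5d d⁸ ion has a large crystal-field splitting; square planar leaves the high-energy d_{x²−y²} orbital empty and maximises CFSE. → square planar.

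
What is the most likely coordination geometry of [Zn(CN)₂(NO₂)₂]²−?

tetrahedral

Ligand charges: each cyanide is −1; each nitro (N-bound nitrite) is −1. With an overall charge of −2 the zinc centre must be in the +2 oxidation state.
Zn sits in group 12, so the d-electron count is 12 − 2 = 10.
With 4 monodentate ligands the coordination number is 4.
A d¹⁰ ion has no crystal-field stabilisation preference between square planar and tetrahedral, so four ligands adopt the sterically favoured tetrahedral geometry.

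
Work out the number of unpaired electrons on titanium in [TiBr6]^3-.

1

Each bromide is −1; balancing the −3 overall charge requires Ti(III).
Ti sits in group 4, so the d-electron count is 4 − 3 = 1.
In an octahedral field the d¹ configuration is t₂g¹e_g⁰ (only one arrangement possible), giving 1 unpaired electron.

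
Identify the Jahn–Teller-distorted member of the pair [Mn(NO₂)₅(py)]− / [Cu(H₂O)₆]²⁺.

[Mn(NO₂)₅(py)]−: Summing ligand charges against the −1 overall charge gives an oxidation state of +4 for manganese. Group 7 minus oxidation state 4 gives a d³ configuration. The d³ configuration leaves the e_g set evenly filled (or empty) — no strong Jahn–Teller driving force.
[Cu(H₂O)₆]²⁺: Ligand charges: water is neutral. With an overall charge of +2 the copper centre must be in the +2 oxidation state. Group 11 minus oxidation state 2 gives a d⁹ configuration. The t₂g⁶e_g³ configuration has an unevenly filled e_g set; the Jahn–Teller theorem predicts a tetragonal distortion (typically axial elongation) to lift the degeneracy.

[Cu(H₂O)₆]²⁺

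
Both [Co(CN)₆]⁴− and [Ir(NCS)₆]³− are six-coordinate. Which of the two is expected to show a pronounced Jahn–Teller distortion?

[Co(CN)₆]⁴−

[Co(CN)₆]⁴−: Each cyanide is −1; balancing the −4 overall charge requires Co(II). Cobalt is a group-9 element; Co(II) is therefore d⁷. Cyanide is a strong-field ligand (high in the spectrochemical series) for a first-row metal, so the complex is low-spin. The t₂g⁶e_g¹ (low-spin) configuration has an unevenly filled e_g set; the Jahn–Teller theorem predicts a tetragonal distortion (typically axial elongation) to lift the degeneracy.
[Ir(NCS)₆]³−: Ligand charges: each isothiocyanate is −1. With an overall charge of −3 the iridium centre must be in the +3 oxidation state. Iridium is a group-9 element; Ir(III) is therefore d⁶. A 5d ion has a large Δₒ and is invariably low-spin. The d⁶ configuration leaves the e_g set evenly filled (or empty) — no strong Jahn–Teller driving force.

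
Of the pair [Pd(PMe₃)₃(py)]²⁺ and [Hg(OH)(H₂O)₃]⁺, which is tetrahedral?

[Hg(OH)(H₂O)₃]⁺

For [Pd(PMe₃)₃(py)]²⁺: Ligand charges: trimethylphosphine is neutral; pyridine is neutral. With an overall charge of +2 the palladium centre must be in the +2 oxidation state. Group 10 minus oxidation state 2 gives a d⁸ configuration. A 4d d⁸ ion has a large crystal-field splitting; square planar leaves the high-energy d_{x²−y²} orbital empty and maximises CFSE. → square planar.
For [Hg(OH)(H₂O)₃]⁺: Each hydroxide is −1; water is neutral; balancing the +1 overall charge requires Hg(II). Group 12 minus oxidation state 2 gives a d¹⁰ configuration. A d¹⁰ ion has no crystal-field stabilisation preference between square planar and tetrahedral, so four ligands adopt the sterically favoured tetrahedral geometry. → tetrahedral.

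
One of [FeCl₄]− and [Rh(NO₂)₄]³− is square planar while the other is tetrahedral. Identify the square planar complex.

[Rh(NO₂)₄]³−

For [FeCl₄]−: Ligand charges: each chloride is −1. With an overall charge of −1 the iron centre must be in the +3 oxidation state. Group 8 minus oxidation state 3 gives a d⁵ configuration. A high-spin d⁵ ion has zero CFSE in either geometry, so four ligands adopt the sterically favoured tetrahedral geometry. → tetrahedral.
For [Rh(NO₂)₄]³−: Summing ligand charges against the −3 overall charge gives an oxidation state of +1 for rhodium. Rhodium is a group-9 element; Rh(I) is therefore d⁸. A 4d d⁸ ion has a large crystal-field splitting; square planar leaves the high-energy d_{x²−y²} orbital empty and maximises CFSE. → square planar.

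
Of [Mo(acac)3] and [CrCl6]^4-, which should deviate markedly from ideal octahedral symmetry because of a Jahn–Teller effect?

[CrCl6]^4-

[Mo(acac)3]: Summing ligand charges against the 0 overall charge gives an oxidation state of +3 for molybdenum. Group 6 minus oxidation state 3 gives a d³ configuration. The d³ configuration leaves the e_g set evenly filled (or empty) — no strong Jahn–Teller driving force.
[CrCl6]^4-: Ligand charges: each chloride is −1. With an overall charge of −4 the chromium centre must be in the +2 oxidation state. Group 6 minus oxidation state 2 gives a d⁴ configuration. Chloride is a weak-field ligand for a first-row metal, so the complex is high-spin. The t₂g³e_g¹ (high-spin) configuration has an unevenly filled e_g set; the Jahn–Teller theorem predicts a tetragonal distortion (typically axial elongation) to lift the degeneracy.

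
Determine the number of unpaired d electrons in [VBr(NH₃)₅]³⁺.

Each bromide is −1; ammonia is neutral; balancing the +3 overall charge requires V(IV).
Group 5 minus oxidation state 4 gives a d¹ configuration.
In an octahedral field the d¹ configuration is t₂g¹e_g⁰ (only one arrangement possible), giving 1 unpaired electron.

1 unpaired electron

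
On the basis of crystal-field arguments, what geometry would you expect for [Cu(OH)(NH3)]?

linear

Ligand charges: each hydroxide is −1; ammonia is neutral. With an overall charge of 0 the copper centre must be in the +1 oxidation state.
Cu sits in group 11, so the d-electron count is 11 − 1 = 10.
With 2 monodentate ligands the coordination number is 2.
A d¹⁰ ion with only two ligands adopts a linear arrangement (sp hybridisation; no CFSE preference).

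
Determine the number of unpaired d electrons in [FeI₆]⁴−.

Ligand charges: each iodide is −1. With an overall charge of −4 the iron centre must be in the +2 oxidation state.
Fe sits in group 8, so the d-electron count is 8 − 2 = 6.
The spin state decides the count: Iodide is a weak-field ligand for a first-row metal, so the complex is high-spin.
An octahedral high-spin d⁶ ion is t₂g⁴e_g², giving 4 unpaired electrons.

4 unpaired electrons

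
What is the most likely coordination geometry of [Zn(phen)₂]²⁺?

tetrahedral

1,10-phenanthroline is neutral; balancing the +2 overall charge requires Zn(II).
Zinc is a group-12 element; Zn(II) is therefore d¹⁰.
Counting donor atoms: 2×1,10-phenanthroline (bidentate) → 4 donors. Coordination number = 4.
A d¹⁰ ion has no crystal-field stabilisation preference between square planar and tetrahedral, so four ligands adopt the sterically favoured tetrahedral geometry.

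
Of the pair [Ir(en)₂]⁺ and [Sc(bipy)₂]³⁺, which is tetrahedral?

For [Ir(en)₂]⁺: Summing ligand charges against the +1 overall charge gives an oxidation state of +1 for iridium. Ir sits in group 9, so the d-electron count is 9 − 1 = 8. A 5d d⁸ ion has a large crystal-field splitting; square planar leaves the high-energy d_{x²−y²} orbital empty and maximises CFSE. → square planar.
For [Sc(bipy)₂]³⁺: Summing ligand charges against the +3 overall charge gives an oxidation state of +3 for scandium. Group 3 minus oxidation state 3 gives a d⁰ configuration. A d⁰ ion has no crystal-field stabilisation preference between square planar and tetrahedral, so four ligands adopt the sterically favoured tetrahedral geometry. → tetrahedral.

[Sc(bipy)₂]³⁺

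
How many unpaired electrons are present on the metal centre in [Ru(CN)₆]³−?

1 unpaired electron

Summing ligand charges against the −3 overall charge gives an oxidation state of +3 for ruthenium.
Ru sits in group 8, so the d-electron count is 8 − 3 = 5.
The spin state decides the count: a 4d ion has a large Δₒ and is invariably low-spin.
An octahedral low-spin d⁵ ion is t₂g⁵e_g⁰, giving 1 unpaired electron.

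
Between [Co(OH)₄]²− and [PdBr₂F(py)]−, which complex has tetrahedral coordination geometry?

For [Co(OH)₄]²−: Ligand charges: each hydroxide is −1. With an overall charge of −2 the cobalt centre must be in the +2 oxidation state. Co sits in group 9, so the d-electron count is 9 − 2 = 7. For a high-spin 3d d⁷ ion with weak-field ligands the small Δₜ gives little square-planar CFSE advantage, so four ligands adopt the sterically favoured tetrahedral geometry. → tetrahedral.
For [PdBr₂F(py)]−: Ligand charges: each bromide is −1; each fluoride is −1; pyridine is neutral. With an overall charge of −1 the palladium centre must be in the +2 oxidation state. Group 10 minus oxidation state 2 gives a d⁸ configuration. A 4d d⁸ ion has a large crystal-field splitting; square planar leaves the high-energy d_{x²−y²} orbital empty and maximises CFSE. → square planar.

[Co(OH)₄]²−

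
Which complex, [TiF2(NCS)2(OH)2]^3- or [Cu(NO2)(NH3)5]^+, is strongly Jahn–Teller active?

[TiF2(NCS)2(OH)2]^3-: Summing ligand charges against the −3 overall charge gives an oxidation state of +3 for titanium. Group 4 minus oxidation state 3 gives a d¹ configuration. The d¹ configuration leaves the e_g set evenly filled (or empty) — no strong Jahn–Teller driving force.
[Cu(NO2)(NH3)5]^+: Each nitro (N-bound nitrite) is −1; ammonia is neutral; balancing the +1 overall charge requires Cu(II). Cu sits in group 11, so the d-electron count is 11 − 2 = 9. The t₂g⁶e_g³ configuration has an unevenly filled e_g set; the Jahn–Teller theorem predicts a tetragonal distortion (typically axial elongation) to lift the degeneracy.

[Cu(NO2)(NH3)5]^+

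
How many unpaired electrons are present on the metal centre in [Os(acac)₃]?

Ligand charges: each acetylacetonate is −1. With an overall charge of 0 the osmium centre must be in the +3 oxidation state.
Osmium is a group-8 element; Os(III) is therefore d⁵.
Counting donor atoms: 3×acetylacetonate (bidentate) → 6 donors. Coordination number = 6.
The spin state decides the count: a 5d ion has a large Δₒ and is invariably low-spin.
An octahedral low-spin d⁵ ion is t₂g⁵e_g⁰, giving 1 unpaired electron.

1 unpaired electron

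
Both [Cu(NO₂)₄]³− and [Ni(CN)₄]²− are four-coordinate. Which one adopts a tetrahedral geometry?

For [Cu(NO₂)₄]³−: Summing ligand charges against the −3 overall charge gives an oxidation state of +1 for copper. Cu sits in group 11, so the d-electron count is 11 − 1 = 10. A d¹⁰ ion has no crystal-field stabilisation preference between square planar and tetrahedral, so four ligands adopt the sterically favoured tetrahedral geometry. → tetrahedral.
For [Ni(CN)₄]²−: Ligand charges: each cyanide is −1. With an overall charge of −2 the nickel centre must be in the +2 oxidation state. Group 10 minus oxidation state 2 gives a d⁸ configuration. Cyanide is a strong-field ligand (high in the spectrochemical series). A 3d d⁸ ion with strong-field ligands gains enough CFSE to favour square planar over tetrahedral. → square planar.

[Cu(NO₂)₄]³−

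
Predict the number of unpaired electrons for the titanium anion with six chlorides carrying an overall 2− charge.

0 unpaired electrons

Summing ligand charges against the −2 overall charge gives an oxidation state of +4 for titanium.
Ti sits in group 4, so the d-electron count is 4 − 4 = 0.
In an octahedral field the d⁰ configuration is t₂g⁰e_g⁰, giving 0 unpaired electrons.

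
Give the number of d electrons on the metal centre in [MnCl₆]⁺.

Each chloride is −1; balancing the +1 overall charge requires Mn(VII).
Manganese is a group-7 element; Mn(VII) is therefore d⁰.

d⁰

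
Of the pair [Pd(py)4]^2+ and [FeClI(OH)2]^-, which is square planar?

[Pd(py)4]^2+

For [Pd(py)4]^2+: Summing ligand charges against the +2 overall charge gives an oxidation state of +2 for palladium. Group 10 minus oxidation state 2 gives a d⁸ configuration. A 4d d⁸ ion has a large crystal-field splitting; square planar leaves the high-energy d_{x²−y²} orbital empty and maximises CFSE. → square planar.
For [FeClI(OH)2]^-: Summing ligand charges against the −1 overall charge gives an oxidation state of +3 for iron. Iron is a group-8 element; Fe(III) is therefore d⁵. A high-spin d⁵ ion has zero CFSE in either geometry, so four ligands adopt the sterically favoured tetrahedral geometry. → tetrahedral.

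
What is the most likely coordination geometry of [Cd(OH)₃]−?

trigonal planar

Summing ligand charges against the −1 overall charge gives an oxidation state of +2 for cadmium.
Cd sits in group 12, so the d-electron count is 12 − 2 = 10.
Coordination number: 3.
Three ligands around a d¹⁰ centre minimise repulsion in a trigonal-planar arrangement.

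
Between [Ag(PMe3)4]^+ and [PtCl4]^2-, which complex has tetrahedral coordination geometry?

[Ag(PMe3)4]^+

For [Ag(PMe3)4]^+: Trimethylphosphine is neutral; balancing the +1 overall charge requires Ag(I). Group 11 minus oxidation state 1 gives a d¹⁰ configuration. A d¹⁰ ion has no crystal-field stabilisation preference between square planar and tetrahedral, so four ligands adopt the sterically favoured tetrahedral geometry. → tetrahedral.
For [PtCl4]^2-: Ligand charges: each chloride is −1. With an overall charge of −2 the platinum centre must be in the +2 oxidation state. Platinum is a group-10 element; Pt(II) is therefore d⁸. A 5d d⁸ ion has a large crystal-field splitting; square planar leaves the high-energy d_{x²−y²} orbital empty and maximises CFSE. → square planar.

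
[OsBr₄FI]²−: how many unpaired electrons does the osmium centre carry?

Summing ligand charges against the −2 overall charge gives an oxidation state of +4 for osmium.
Os sits in group 8, so the d-electron count is 8 − 4 = 4.
The spin state decides the count: a 5d ion has a large Δₒ and is invariably low-spin.
An octahedral low-spin d⁴ ion is t₂g⁴e_g⁰, giving 2 unpaired electrons.

2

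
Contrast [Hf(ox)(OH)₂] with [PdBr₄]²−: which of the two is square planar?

[PdBr₄]²−

For [Hf(ox)(OH)₂]: Each oxalate is −2; each hydroxide is −1; balancing the 0 overall charge requires Hf(IV). Group 4 minus oxidation state 4 gives a d⁰ configuration. A d⁰ ion has no crystal-field stabilisation preference between square planar and tetrahedral, so four ligands adopt the sterically favoured tetrahedral geometry. → tetrahedral.
For [PdBr₄]²−: Summing ligand charges against the −2 overall charge gives an oxidation state of +2 for palladium. Pd sits in group 10, so the d-electron count is 10 − 2 = 8. A 4d d⁸ ion has a large crystal-field splitting; square planar leaves the high-energy d_{x²−y²} orbital empty and maximises CFSE. → square planar.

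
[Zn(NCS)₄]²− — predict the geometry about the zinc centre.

Each isothiocyanate is −1; balancing the −2 overall charge requires Zn(II).
Zn sits in group 12, so the d-electron count is 12 − 2 = 10.
Coordination number: 4.
A d¹⁰ ion has no crystal-field stabilisation preference between square planar and tetrahedral, so four ligands adopt the sterically favoured tetrahedral geometry.

tetrahedral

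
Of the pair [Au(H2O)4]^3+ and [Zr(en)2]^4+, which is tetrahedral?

[Zr(en)2]^4+

For [Au(H2O)4]^3+: Water is neutral; balancing the +3 overall charge requires Au(III). Group 11 minus oxidation state 3 gives a d⁸ configuration. A 5d d⁸ ion has a large crystal-field splitting; square planar leaves the high-energy d_{x²−y²} orbital empty and maximises CFSE. → square planar.
For [Zr(en)2]^4+: Ligand charges: ethylenediamine is neutral. With an overall charge of +4 the zirconium centre must be in the +4 oxidation state. Group 4 minus oxidation state 4 gives a d⁰ configuration. A d⁰ ion has no crystal-field stabilisation preference between square planar and tetrahedral, so four ligands adopt the sterically favoured tetrahedral geometry. → tetrahedral.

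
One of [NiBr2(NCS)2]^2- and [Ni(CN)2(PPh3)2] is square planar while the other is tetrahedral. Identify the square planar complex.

[Ni(CN)2(PPh3)2]

For [NiBr2(NCS)2]^2-: Ligand charges: each bromide is −1; each isothiocyanate is −1. With an overall charge of −2 the nickel centre must be in the +2 oxidation state. Group 10 minus oxidation state 2 gives a d⁸ configuration. Bromide and isothiocyanate are weak-field ligands. With weak-field ligands the CFSE gain from square planar is small, so a 3d d⁸ ion takes the sterically preferred tetrahedral geometry. → tetrahedral.
For [Ni(CN)2(PPh3)2]: Ligand charges: each cyanide is −1; triphenylphosphine is neutral. With an overall charge of 0 the nickel centre must be in the +2 oxidation state. Group 10 minus oxidation state 2 gives a d⁸ configuration. Cyanide and triphenylphosphine are strong-field ligands (high in the spectrochemical series). A 3d d⁸ ion with strong-field ligands gains enough CFSE to favour square planar over tetrahedral. → square planar.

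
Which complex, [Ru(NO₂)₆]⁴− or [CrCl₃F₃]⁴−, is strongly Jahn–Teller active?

[Ru(NO₂)₆]⁴−: Summing ligand charges against the −4 overall charge gives an oxidation state of +2 for ruthenium. Group 8 minus oxidation state 2 gives a d⁶ configuration. A 4d ion has a large Δₒ and is invariably low-spin. The d⁶ configuration leaves the e_g set evenly filled (or empty) — no strong Jahn–Teller driving force.
[CrCl₃F₃]⁴−: Summing ligand charges against the −4 overall charge gives an oxidation state of +2 for chromium. Cr sits in group 6, so the d-electron count is 6 − 2 = 4. Chloride and fluoride are weak-field ligands for a first-row metal, so the complex is high-spin. The t₂g³e_g¹ (high-spin) configuration has an unevenly filled e_g set; the Jahn–Teller theorem predicts a tetragonal distortion (typically axial elongation) to lift the degeneracy.

[CrCl₃F₃]⁴−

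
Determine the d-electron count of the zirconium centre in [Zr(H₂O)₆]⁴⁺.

Water is neutral; balancing the +4 overall charge requires Zr(IV).
Zirconium is a group-4 element; Zr(IV) is therefore d⁰.

d⁰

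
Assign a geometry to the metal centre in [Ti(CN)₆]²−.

octahedral

Summing ligand charges against the −2 overall charge gives an oxidation state of +4 for titanium.
Titanium is a group-4 element; Ti(IV) is therefore d⁰.
With 6 monodentate ligands the coordination number is 6.
Six donors around a single metal centre give an octahedral coordination sphere.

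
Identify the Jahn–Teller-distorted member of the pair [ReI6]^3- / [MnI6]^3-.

[ReI6]^3-: Each iodide is −1; balancing the −3 overall charge requires Re(III). Rhenium is a group-7 element; Re(III) is therefore d⁴. A 5d ion has a large Δₒ and is invariably low-spin. The d⁴ configuration leaves the e_g set evenly filled (or empty) — no strong Jahn–Teller driving force.
[MnI6]^3-: Summing ligand charges against the −3 overall charge gives an oxidation state of +3 for manganese. Mn sits in group 7, so the d-electron count is 7 − 3 = 4. Iodide is a weak-field ligand for a first-row metal, so the complex is high-spin. The t₂g³e_g¹ (high-spin) configuration has an unevenly filled e_g set; the Jahn–Teller theorem predicts a tetragonal distortion (typically axial elongation) to lift the degeneracy.

[MnI6]^3-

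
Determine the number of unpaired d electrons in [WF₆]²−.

Summing ligand charges against the −2 overall charge gives an oxidation state of +4 for tungsten.
Tungsten is a group-6 element; W(IV) is therefore d².
In an octahedral field the d² configuration is t₂g²e_g⁰ (only one arrangement possible), giving 2 unpaired electrons.

2 unpaired electrons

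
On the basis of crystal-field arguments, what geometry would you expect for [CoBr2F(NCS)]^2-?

Ligand charges: each bromide is −1; each fluoride is −1; each isothiocyanate is −1. With an overall charge of −2 the cobalt centre must be in the +2 oxidation state.
Cobalt is a group-9 element; Co(II) is therefore d⁷.
Coordination number: 4.
Bromide, fluoride, and isothiocyanate are weak-field ligands.
For a high-spin 3d d⁷ ion with weak-field ligands the small Δₜ gives little square-planar CFSE advantage, so four ligands adopt the sterically favoured tetrahedral geometry.

tetrahedral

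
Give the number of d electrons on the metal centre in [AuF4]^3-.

d¹⁰

Each fluoride is −1; balancing the −3 overall charge requires Au(I).
Au sits in group 11, so the d-electron count is 11 − 1 = 10.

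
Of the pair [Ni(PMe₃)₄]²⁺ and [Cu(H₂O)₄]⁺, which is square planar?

[Ni(PMe₃)₄]²⁺

For [Ni(PMe₃)₄]²⁺: Trimethylphosphine is neutral; balancing the +2 overall charge requires Ni(II). Ni sits in group 10, so the d-electron count is 10 − 2 = 8. Trimethylphosphine is a strong-field ligand (high in the spectrochemical series). A 3d d⁸ ion with strong-field ligands gains enough CFSE to favour square planar over tetrahedral. → square planar.
For [Cu(H₂O)₄]⁺: Summing ligand charges against the +1 overall charge gives an oxidation state of +1 for copper. Copper is a group-11 element; Cu(I) is therefore d¹⁰. A d¹⁰ ion has no crystal-field stabilisation preference between square planar and tetrahedral, so four ligands adopt the sterically favoured tetrahedral geometry. → tetrahedral.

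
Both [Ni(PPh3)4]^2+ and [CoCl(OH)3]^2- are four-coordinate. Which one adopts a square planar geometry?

[Ni(PPh3)4]^2+

For [Ni(PPh3)4]^2+: Triphenylphosphine is neutral; balancing the +2 overall charge requires Ni(II). Ni sits in group 10, so the d-electron count is 10 − 2 = 8. Triphenylphosphine is a strong-field ligand (high in the spectrochemical series). A 3d d⁸ ion with strong-field ligands gains enough CFSE to favour square planar over tetrahedral. → square planar.
For [CoCl(OH)3]^2-: Summing ligand charges against the −2 overall charge gives an oxidation state of +2 for cobalt. Co sits in group 9, so the d-electron count is 9 − 2 = 7. For a high-spin 3d d⁷ ion with weak-field ligands the small Δₜ gives little square-planar CFSE advantage, so four ligands adopt the sterically favoured tetrahedral geometry. → tetrahedral.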